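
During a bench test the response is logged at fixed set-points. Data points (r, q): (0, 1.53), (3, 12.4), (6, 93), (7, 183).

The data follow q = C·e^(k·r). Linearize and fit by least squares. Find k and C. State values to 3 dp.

With ln qᵢ as the transformed response and rᵢ as the regressor:
XᵀX = [[94.0000, 16.0000]; [16.0000, 4]], rhs = [71.2151, 12.6850]ᵀ  (here Σr = 16.0000, Σ(r)² = 94.0000, Σln q = 12.6850, Σr·ln q = 71.2151).
Slope k = (n·Σr·ln q − Σr·Σln q)/(n·Σ(r)² − (Σr)²) = (4·71.2151 − 16.0000·12.6850)/120.0000 = 0.68250; ln C = (Σln q − k·Σr)/n = 0.44128, so C = exp(0.44128) = 1.55469.

k = 0.682, C = 1.555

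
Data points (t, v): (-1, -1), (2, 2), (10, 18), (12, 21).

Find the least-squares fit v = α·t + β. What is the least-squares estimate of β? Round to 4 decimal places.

β = -0.1949

The normal system XᵀX·[α, β]ᵀ = Xᵀv is [[249, 23]; [23, 4]]·[α, β]ᵀ = [437, 40]ᵀ.
Eliminating β: 4·(row 1) − 23·(row 2) gives 467·α = 4·437 − 23·40 = 828, so α = 828/467.
Then β = (40 − 23·(828/467))/4 = -91/467.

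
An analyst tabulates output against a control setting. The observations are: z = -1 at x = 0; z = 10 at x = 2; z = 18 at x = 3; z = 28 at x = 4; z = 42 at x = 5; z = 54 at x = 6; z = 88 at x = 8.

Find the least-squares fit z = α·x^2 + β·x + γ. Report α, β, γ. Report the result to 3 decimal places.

With design matrix A, AᵀA = [[6370, 952, 154]; [952, 154, 28]; [154, 28, 7]] and Aᵀz = [9276, 1424, 239]ᵀ.
Solving the 3×3 system (Gaussian elimination) gives α = 137/147, β = 542/147, γ = -163/147.

α = 0.932, β = 3.687, γ = -1.109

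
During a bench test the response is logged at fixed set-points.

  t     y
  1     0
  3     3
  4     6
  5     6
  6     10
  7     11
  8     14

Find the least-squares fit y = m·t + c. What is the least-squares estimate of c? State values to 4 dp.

Entries of XᵀX: Σt·t = 200, Σt = 34, Σ1 = 7.
For Xᵀy: Σt·y = 312, Σy = 50.
Normal equations: [[200, 34]; [34, 7]]·[m, c]ᵀ = [312, 50]ᵀ.
Eliminating c: 7·(row 1) − 34·(row 2) gives 244·m = 7·312 − 34·50 = 484, so m = 121/61.
Then c = (50 − 34·(121/61))/7 = -152/61.

c = -2.4918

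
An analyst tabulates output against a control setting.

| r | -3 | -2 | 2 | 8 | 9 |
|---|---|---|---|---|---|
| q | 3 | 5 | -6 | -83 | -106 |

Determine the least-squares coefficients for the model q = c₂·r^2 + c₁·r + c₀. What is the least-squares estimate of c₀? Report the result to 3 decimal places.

Entries of XᵀX: Σr^2·r^2 = 10770, Σr^2·r = 1214, Σr^2 = 162, Σr·r = 162, Σr = 14, Σ1 = 5.
For Xᵀq: Σr^2·q = -13875, Σr·q = -1649, Σq = -187.
So XᵀX·[c₂, c₁, c₀]ᵀ = Xᵀq: [[10770, 1214, 162]; [1214, 162, 14]; [162, 14, 5]]·[c₂, c₁, c₀]ᵀ = [-13875, -1649, -187]ᵀ.
Solving the 3×3 system (Gaussian elimination) gives c₂ = -65047/62372, c₁ = -168825/62372, c₀ = 61880/15593.

c₀ = 3.968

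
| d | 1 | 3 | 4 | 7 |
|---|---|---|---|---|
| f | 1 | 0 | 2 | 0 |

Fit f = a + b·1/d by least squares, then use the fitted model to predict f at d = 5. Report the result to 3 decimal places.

f̂ = 0.644

Entries of XᵀX: Σ1 = 4, Σ1/d = 145/84, Σ1/d·1/d = 8425/7056.
Moment sums: Σf = 3, Σ1/d·f = 3/2.
Δ = 4·(8425/7056) − (145/84)² = 4225/2352.
a = (3·(8425/7056) − (145/84)·(3/2))/(4225/2352) = 467/845; b = (4·(3/2) − (145/84)·3)/(4225/2352) = 1932/4225.
At d = 5: f̂ = (467/845)·(1) + (1932/4225)·(1/5) = 13607/21125.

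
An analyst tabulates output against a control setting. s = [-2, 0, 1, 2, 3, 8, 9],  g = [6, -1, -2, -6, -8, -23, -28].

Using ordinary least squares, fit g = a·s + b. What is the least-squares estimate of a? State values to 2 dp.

Sums needed: Σs·s = 163, Σs = 21, Σ1 = 7.
Moment sums: Σs·g = -486, Σg = -62.
Eliminating b: 7·(row 1) − 21·(row 2) gives 700·a = 7·(-486) − 21·(-62) = -2100, so a = -3.
Then b = ((-62) − 21·(-3))/7 = 1/7.

a = -3.00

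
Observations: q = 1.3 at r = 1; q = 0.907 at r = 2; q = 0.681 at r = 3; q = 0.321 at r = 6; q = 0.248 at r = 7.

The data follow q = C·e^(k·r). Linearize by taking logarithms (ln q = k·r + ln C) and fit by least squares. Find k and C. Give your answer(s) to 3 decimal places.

Taking logs, ln q = k·r + ln C, so regress ln q on r.
XᵀX = [[99.0000, 19.0000]; [19.0000, 5]], rhs = [-17.6636, -2.7501]ᵀ  (here Σr = 19.0000, Σ(r)² = 99.0000, Σln q = -2.7501, Σr·ln q = -17.6636).
Δ = 99.0000·5 − (19.0000)² = 134.0000; k = (-17.6636·5 − 19.0000·-2.7501)/134.0000 = -0.26915, ln C = (99.0000·-2.7501 − 19.0000·-17.6636)/134.0000 = 0.47276, so C = exp(0.47276) = 1.60442.

k = -0.269, C = 1.604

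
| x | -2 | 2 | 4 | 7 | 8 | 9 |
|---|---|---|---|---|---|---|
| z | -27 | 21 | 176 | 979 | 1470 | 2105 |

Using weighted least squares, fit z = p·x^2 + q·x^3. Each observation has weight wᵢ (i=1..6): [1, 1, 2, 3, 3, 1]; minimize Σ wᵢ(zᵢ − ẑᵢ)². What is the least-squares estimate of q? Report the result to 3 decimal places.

q = 2.997

Sums needed: Σwᵢ·x^2·x^2 = 26596, Σwᵢ·x^2·x^3 = 209822, Σwᵢ·x^3·x^3 = 1679140.
For AᵀWz: Σwᵢ·x^2·z = 602266, Σwᵢ·x^3·z = 4822768.
AᵀWA·[p, q]ᵀ = AᵀWz becomes [[26596, 209822]; [209822, 1679140]]·[p, q]ᵀ = [602266, 4822768]ᵀ.
Determinant 26596·1679140 − 209822² = 633135756.
p = (602266·1679140 − 209822·4822768)/633135756 = -158474014/158283939; q = (26596·4822768 − 209822·602266)/633135756 = 474420269/158283939.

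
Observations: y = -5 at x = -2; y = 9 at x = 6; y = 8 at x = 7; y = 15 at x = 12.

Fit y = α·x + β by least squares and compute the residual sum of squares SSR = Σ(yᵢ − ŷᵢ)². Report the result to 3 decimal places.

With design matrix M, MᵀM = [[233, 23]; [23, 4]] and Mᵀy = [300, 27]ᵀ.
Determinant 233·4 − 23² = 403.
α = (300·4 − 23·27)/403 = 579/403; β = (233·27 − 23·300)/403 = -609/403.
Residuals: -8/13, 762/403, -220/403, -294/403; SSR = 1928/403.

SSR = 4.784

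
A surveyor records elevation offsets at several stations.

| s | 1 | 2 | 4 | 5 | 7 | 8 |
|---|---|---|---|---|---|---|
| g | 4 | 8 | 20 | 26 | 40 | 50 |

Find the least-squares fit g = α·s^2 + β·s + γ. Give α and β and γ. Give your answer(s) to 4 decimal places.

α = 0.3333, β = 3.5067, γ = 0.0533

Compute the Gram sums: Σs^2·s^2 = 7395, Σs^2·s = 1053, Σs^2 = 159, Σs·s = 159, Σs = 27, Σ1 = 6.
Right-hand side: Σs^2·g = 6166, Σs·g = 910, Σg = 148.
Inverting the 3×3 Gram matrix, [α, β, γ]ᵀ = [1/3, 263/75, 4/75]ᵀ.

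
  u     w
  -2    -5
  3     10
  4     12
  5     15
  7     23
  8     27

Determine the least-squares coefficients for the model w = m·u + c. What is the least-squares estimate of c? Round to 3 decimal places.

From the data, Σu·u = 167, Σu = 25, Σ1 = 6.
For Xᵀw: Σu·w = 540, Σw = 82.
So XᵀX·[m, c]ᵀ = Xᵀw: [[167, 25]; [25, 6]]·[m, c]ᵀ = [540, 82]ᵀ.
Δ = 167·6 − 25² = 377.
m = (540·6 − 25·82)/377 = 1190/377; c = (167·82 − 25·540)/377 = 194/377.

c = 0.515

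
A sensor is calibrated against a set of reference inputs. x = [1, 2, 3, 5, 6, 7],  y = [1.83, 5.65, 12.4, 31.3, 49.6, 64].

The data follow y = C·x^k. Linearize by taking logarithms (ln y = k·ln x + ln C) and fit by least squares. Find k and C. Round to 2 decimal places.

k = 1.85, C = 1.70

Taking logs, ln y = k·ln x + ln C, so regress ln y on ln x.
XᵀX = [[11.2747, 7.1389]; [7.1389, 6]], rhs = [24.5964, 16.3602]ᵀ  (here Σln x = 7.1389, Σ(ln x)² = 11.2747, Σln y = 16.3602, Σln x·ln y = 24.5964).
Slope k = (n·Σln x·ln y − Σln x·Σln y)/(n·Σ(ln x)² − (Σln x)²) = (6·24.5964 − 7.1389·16.3602)/16.6845 = 1.84514; ln C = (Σln y − k·Σln x)/n = 0.53133, so C = exp(0.53133) = 1.70119.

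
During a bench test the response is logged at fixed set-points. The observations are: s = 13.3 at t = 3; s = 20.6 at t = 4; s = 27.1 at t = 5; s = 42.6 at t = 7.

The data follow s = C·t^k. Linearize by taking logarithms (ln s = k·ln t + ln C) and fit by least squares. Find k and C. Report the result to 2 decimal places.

k = 1.36, C = 3.03

With ln sᵢ as the transformed response and ln tᵢ as the regressor:
Σln t = 6.0403, Σ(ln t)² = 9.5056, Σln s = 12.6644, Σln t·ln s = 19.6481.
Equations: 9.5056·k + 6.0403·ln C = 19.6481;  6.0403·k + 4·ln C = 12.6644.
Slope k = (n·Σln t·ln s − Σln t·Σln s)/(n·Σ(ln t)² − (Σln t)²) = (4·19.6481 − 6.0403·12.6644)/1.5378 = 1.36285; ln C = (Σln s − k·Σln t)/n = 1.10813, so C = exp(1.10813) = 3.02868.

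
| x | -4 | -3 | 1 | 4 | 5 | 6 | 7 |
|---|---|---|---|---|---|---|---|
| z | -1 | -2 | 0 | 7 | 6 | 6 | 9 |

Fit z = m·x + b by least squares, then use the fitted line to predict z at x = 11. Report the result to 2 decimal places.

ẑ = 11.87

MᵀM·[m, b]ᵀ = Mᵀz reads: 152·m + 16·b = 167;  16·m + 7·b = 25.
Determinant 152·7 − 16² = 808.
m = (167·7 − 16·25)/808 = 769/808; b = (152·25 − 16·167)/808 = 141/101.
At x = 11: ẑ = (769/808)·(11) + (141/101)·(1) = 9587/808.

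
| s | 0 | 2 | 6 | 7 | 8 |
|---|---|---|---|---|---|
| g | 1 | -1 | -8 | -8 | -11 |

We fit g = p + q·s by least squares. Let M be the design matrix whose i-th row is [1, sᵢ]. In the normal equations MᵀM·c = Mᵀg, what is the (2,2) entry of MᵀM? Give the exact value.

153

Row 2 ↔ basis s, column 2 ↔ basis s, so (MᵀM)_{2,2} = Σᵢ (s)·(s) = (0)·(0) + (2)·(2) + (6)·(6) + (7)·(7) + (8)·(8) = 153.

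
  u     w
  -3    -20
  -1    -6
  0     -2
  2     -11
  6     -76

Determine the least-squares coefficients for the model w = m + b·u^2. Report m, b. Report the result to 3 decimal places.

Forming MᵀM = [[5, 50]; [50, 1394]] and Mᵀw = [-115, -2966]ᵀ gives MᵀM·[m, b]ᵀ = Mᵀw.
Eliminating b: 1394·(row 1) − 50·(row 2) gives 4470·m = 1394·(-115) − 50·(-2966) = -12010, so m = -1201/447.
Then b = ((-2966) − 50·(-1201/447))/1394 = -908/447.

m = -2.687, b = -2.031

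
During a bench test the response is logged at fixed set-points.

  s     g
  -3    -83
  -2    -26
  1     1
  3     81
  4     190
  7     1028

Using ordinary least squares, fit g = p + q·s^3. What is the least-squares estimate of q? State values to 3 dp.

MᵀM·[p, q]ᵀ = Mᵀg reads: 6·p + 400·q = 1191;  400·p + 123268·q = 369401.
(Σ1 = 6, Σs^3 = 400, Σs^3·s^3 = 123268, Σg = 1191, Σs^3·g = 369401.)
Determinant 6·123268 − 400² = 579608.
p = (1191·123268 − 400·369401)/579608 = -237053/144902; q = (6·369401 − 400·1191)/579608 = 870003/289804.

q = 3.002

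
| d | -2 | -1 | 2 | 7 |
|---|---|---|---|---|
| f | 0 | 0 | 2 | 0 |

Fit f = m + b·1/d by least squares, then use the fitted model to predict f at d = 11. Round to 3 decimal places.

Setting ∂/∂m … = 0 gives: 4·m + (-6/7)·b = 2;  (-6/7)·m + (149/98)·b = 1.
(Σ1 = 4, Σ1/d = -6/7, Σ1/d·1/d = 149/98, Σf = 2, Σ1/d·f = 1.)
Determinant 4·(149/98) − (-6/7)² = 262/49.
m = (2·(149/98) − (-6/7)·1)/(262/49) = 191/262; b = (4·1 − (-6/7)·2)/(262/49) = 140/131.
At d = 11: f̂ = (191/262)·(1) + (140/131)·(1/11) = 2381/2882.

f̂ = 0.826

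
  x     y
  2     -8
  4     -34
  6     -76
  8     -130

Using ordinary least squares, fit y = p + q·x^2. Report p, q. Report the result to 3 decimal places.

p = -1.070, q = -2.031

Sums needed: Σ1 = 4, Σx^2 = 120, Σx^2·x^2 = 5664.
Moment sums: Σy = -248, Σx^2·y = -11632.
So AᵀA·[p, q]ᵀ = Aᵀy: [[4, 120]; [120, 5664]]·[p, q]ᵀ = [-248, -11632]ᵀ.
det = 4·5664 − 120² = 8256.
p = ((-248)·5664 − 120·(-11632))/8256 = -46/43; q = (4·(-11632) − 120·(-248))/8256 = -262/129.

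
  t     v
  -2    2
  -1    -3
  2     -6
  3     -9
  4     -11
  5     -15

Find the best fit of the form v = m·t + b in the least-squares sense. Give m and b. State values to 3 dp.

The normal system XᵀX·[m, b]ᵀ = Xᵀv is [[59, 11]; [11, 6]]·[m, b]ᵀ = [-159, -42]ᵀ.
Determinant 59·6 − 11² = 233.
m = ((-159)·6 − 11·(-42))/233 = -492/233; b = (59·(-42) − 11·(-159))/233 = -729/233.

m = -2.112, b = -3.129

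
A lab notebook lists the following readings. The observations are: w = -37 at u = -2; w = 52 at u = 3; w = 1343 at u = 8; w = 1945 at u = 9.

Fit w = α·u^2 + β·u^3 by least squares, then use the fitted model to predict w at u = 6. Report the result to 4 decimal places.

From the data, Σu^2·u^2 = 10754, Σu^2·u^3 = 92028, Σu^3·u^3 = 794378.
And Σu^2·w = 243817, Σu^3·w = 2107221.
So XᵀX·[α, β]ᵀ = Xᵀw: [[10754, 92028]; [92028, 794378]]·[α, β]ᵀ = [243817, 2107221]ᵀ.
Δ = 10754·794378 − 92028² = 73588228.
α = (243817·794378 − 92028·2107221)/73588228 = -120236681/36794114; β = (10754·2107221 − 92028·243817)/73588228 = 111531879/36794114.
At u = 6: ŵ = (-120236681/36794114)·(36) + (111531879/36794114)·(216) = 9881182674/18397057.

ŵ = 537.1067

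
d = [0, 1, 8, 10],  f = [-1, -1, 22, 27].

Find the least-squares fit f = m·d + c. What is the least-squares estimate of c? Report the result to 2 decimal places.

The normal system XᵀX·[m, c]ᵀ = Xᵀf is [[165, 19]; [19, 4]]·[m, c]ᵀ = [445, 47]ᵀ.
det = 165·4 − 19² = 299.
m = (445·4 − 19·47)/299 = 887/299; c = (165·47 − 19·445)/299 = -700/299.

c = -2.34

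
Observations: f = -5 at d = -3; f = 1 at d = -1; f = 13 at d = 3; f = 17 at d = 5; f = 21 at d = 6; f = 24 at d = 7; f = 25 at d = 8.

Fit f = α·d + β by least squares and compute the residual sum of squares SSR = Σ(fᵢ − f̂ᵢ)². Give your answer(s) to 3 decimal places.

MᵀM·[α, β]ᵀ = Mᵀf reads: 193·α + 25·β = 632;  25·α + 7·β = 96.
(Σd·d = 193, Σd = 25, Σ1 = 7, Σd·f = 632, Σf = 96.)
Eliminating β: 7·(row 1) − 25·(row 2) gives 726·α = 7·632 − 25·96 = 2024, so α = 92/33.
Then β = (96 − 25·(92/33))/7 = 124/33.
Residuals: -13/33, 1/33, 29/33, -23/33, 17/33, 8/11, -35/33; SSR = 10/3.

SSR = 3.333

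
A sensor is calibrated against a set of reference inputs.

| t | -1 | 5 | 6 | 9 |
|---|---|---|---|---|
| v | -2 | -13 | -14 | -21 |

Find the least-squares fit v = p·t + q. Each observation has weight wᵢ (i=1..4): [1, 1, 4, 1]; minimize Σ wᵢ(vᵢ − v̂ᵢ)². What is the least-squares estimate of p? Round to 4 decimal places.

p = -1.8351

Entries of AᵀWA: Σwᵢ·t·t = 251, Σwᵢ·t = 37, Σwᵢ·1 = 7.
For AᵀWv: Σwᵢ·t·v = -588, Σwᵢ·v = -92.
So AᵀWA·[p, q]ᵀ = AᵀWv: [[251, 37]; [37, 7]]·[p, q]ᵀ = [-588, -92]ᵀ.
Δ = 251·7 − 37² = 388.
p = ((-588)·7 − 37·(-92))/388 = -178/97; q = (251·(-92) − 37·(-588))/388 = -334/97.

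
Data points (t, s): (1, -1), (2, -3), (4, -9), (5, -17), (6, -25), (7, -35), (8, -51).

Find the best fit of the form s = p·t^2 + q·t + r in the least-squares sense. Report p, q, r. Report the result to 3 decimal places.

p = -1.091, q = 2.921, r = -3.528

Setting ∂/∂p … = 0 gives: 8691·p + 1269·q + 195·r = -6461;  1269·p + 195·q + 33·r = -931;  195·p + 33·q + 7·r = -141.
Solving the 3×3 system (Gaussian elimination) gives p = -985/903, q = 2638/903, r = -1062/301.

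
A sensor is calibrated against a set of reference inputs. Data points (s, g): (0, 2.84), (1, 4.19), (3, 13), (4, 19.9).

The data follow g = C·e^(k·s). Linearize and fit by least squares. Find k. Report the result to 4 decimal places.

k = 0.5026

Let Y = ln g. Fitting Y = k·s + ln C by least squares:
AᵀA = [[26.0000, 8.0000]; [8.0000, 4]], rhs = [21.0904, 8.0322]ᵀ  (here Σs = 8.0000, Σ(s)² = 26.0000, Σln g = 8.0322, Σs·ln g = 21.0904).
Solving (det = 40.0000): k = 0.50261, ln C = 1.00283.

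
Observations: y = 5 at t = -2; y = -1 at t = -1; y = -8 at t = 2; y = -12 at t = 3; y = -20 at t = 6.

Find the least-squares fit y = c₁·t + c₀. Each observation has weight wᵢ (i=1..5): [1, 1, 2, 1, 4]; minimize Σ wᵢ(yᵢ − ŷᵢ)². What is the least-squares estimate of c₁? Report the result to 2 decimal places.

Forming AᵀWA = [[166, 28]; [28, 9]] and AᵀWy = [-557, -104]ᵀ gives AᵀWA·[c₁, c₀]ᵀ = AᵀWy.
Δ = 166·9 − 28² = 710.
c₁ = ((-557)·9 − 28·(-104))/710 = -2101/710; c₀ = (166·(-104) − 28·(-557))/710 = -834/355.

c₁ = -2.96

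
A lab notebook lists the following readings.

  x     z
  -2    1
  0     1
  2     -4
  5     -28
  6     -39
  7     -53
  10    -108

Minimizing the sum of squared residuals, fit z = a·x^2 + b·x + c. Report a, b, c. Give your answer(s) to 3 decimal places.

Normal-equation sums: Σx^2·x^2 = 14354, Σx^2·x = 1684, Σx^2 = 218, Σx·x = 218, Σx = 28, Σ1 = 7.
Moment sums: Σx^2·z = -15513, Σx·z = -1835, Σz = -230.
So MᵀM·[a, b, c]ᵀ = Mᵀz: [[14354, 1684, 218]; [1684, 218, 28]; [218, 28, 7]]·[a, b, c]ᵀ = [-15513, -1835, -230]ᵀ.
Row-reducing yields a = -497473/498858, b = -17081/17202, c = 180513/83143.

a = -0.997, b = -0.993, c = 2.171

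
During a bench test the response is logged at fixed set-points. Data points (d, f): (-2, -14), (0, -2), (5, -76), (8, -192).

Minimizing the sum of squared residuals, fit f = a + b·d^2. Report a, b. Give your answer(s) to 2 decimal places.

Normal-equation sums: Σ1 = 4, Σd^2 = 93, Σd^2·d^2 = 4737.
Right-hand side: Σf = -284, Σd^2·f = -14244.
XᵀX·[a, b]ᵀ = Xᵀf becomes [[4, 93]; [93, 4737]]·[a, b]ᵀ = [-284, -14244]ᵀ.
Eliminating b: 4737·(row 1) − 93·(row 2) gives 10299·a = 4737·(-284) − 93·(-14244) = -20616, so a = -6872/3433.
Then b = ((-14244) − 93·(-6872/3433))/4737 = -10188/3433.

a = -2.00, b = -2.97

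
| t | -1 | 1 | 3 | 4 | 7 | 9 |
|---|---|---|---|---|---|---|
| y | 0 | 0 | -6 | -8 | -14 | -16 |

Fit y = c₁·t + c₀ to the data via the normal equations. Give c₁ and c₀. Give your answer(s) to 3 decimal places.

The normal equations are: 157·c₁ + 23·c₀ = -292;  23·c₁ + 6·c₀ = -44.
(Σt·t = 157, Σt = 23, Σ1 = 6, Σt·y = -292, Σy = -44.)
Eliminating c₀: 6·(row 1) − 23·(row 2) gives 413·c₁ = 6·(-292) − 23·(-44) = -740, so c₁ = -740/413.
Then c₀ = ((-44) − 23·(-740/413))/6 = -192/413.

c₁ = -1.792, c₀ = -0.465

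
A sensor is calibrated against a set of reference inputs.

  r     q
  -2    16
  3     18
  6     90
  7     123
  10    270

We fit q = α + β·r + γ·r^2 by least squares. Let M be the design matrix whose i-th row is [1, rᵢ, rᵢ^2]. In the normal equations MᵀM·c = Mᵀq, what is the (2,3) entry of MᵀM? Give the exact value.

1578

Row 2 ↔ basis r, column 3 ↔ basis r^2, so (MᵀM)_{2,3} = Σᵢ (r)·(r^2) = (-2)·(4) + (3)·(9) + (6)·(36) + (7)·(49) + (10)·(100) = 1578.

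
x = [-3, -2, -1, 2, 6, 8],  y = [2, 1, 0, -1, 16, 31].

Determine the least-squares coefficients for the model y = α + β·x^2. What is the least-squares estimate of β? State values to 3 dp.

β = 0.507

Entries of AᵀA: Σ1 = 6, Σx^2 = 118, Σx^2·x^2 = 5506.
And Σy = 49, Σx^2·y = 2578.
AᵀA·[α, β]ᵀ = Aᵀy becomes [[6, 118]; [118, 5506]]·[α, β]ᵀ = [49, 2578]ᵀ.
Eliminating β: 5506·(row 1) − 118·(row 2) gives 19112·α = 5506·49 − 118·2578 = -34410, so α = -17205/9556.
Then β = (2578 − 118·(-17205/9556))/5506 = 4843/9556.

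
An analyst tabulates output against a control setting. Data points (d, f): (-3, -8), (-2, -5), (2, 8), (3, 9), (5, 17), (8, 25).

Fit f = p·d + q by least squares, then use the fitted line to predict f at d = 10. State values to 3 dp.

f̂ = 31.332

Sums needed: Σd·d = 115, Σd = 13, Σ1 = 6.
Right-hand side: Σd·f = 362, Σf = 46.
Eliminating q: 6·(row 1) − 13·(row 2) gives 521·p = 6·362 − 13·46 = 1574, so p = 1574/521.
Then q = (46 − 13·(1574/521))/6 = 584/521.
At d = 10: f̂ = (1574/521)·(10) + (584/521)·(1) = 16324/521.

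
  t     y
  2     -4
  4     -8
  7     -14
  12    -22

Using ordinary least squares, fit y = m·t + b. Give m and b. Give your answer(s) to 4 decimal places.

The normal equations are: 213·m + 25·b = -402;  25·m + 4·b = -48.
(Σt·t = 213, Σt = 25, Σ1 = 4, Σt·y = -402, Σy = -48.)
Eliminating b: 4·(row 1) − 25·(row 2) gives 227·m = 4·(-402) − 25·(-48) = -408, so m = -408/227.
Then b = ((-48) − 25·(-408/227))/4 = -174/227.

m = -1.7974, b = -0.7665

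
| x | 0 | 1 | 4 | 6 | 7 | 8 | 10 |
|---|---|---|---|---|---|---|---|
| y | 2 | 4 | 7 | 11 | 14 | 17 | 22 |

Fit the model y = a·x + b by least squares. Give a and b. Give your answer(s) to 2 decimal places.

a = 1.93, b = 1.08

From the data, Σx·x = 266, Σx = 36, Σ1 = 7.
Right-hand side: Σx·y = 552, Σy = 77.
MᵀM·[a, b]ᵀ = Mᵀy becomes [[266, 36]; [36, 7]]·[a, b]ᵀ = [552, 77]ᵀ.
Δ = 266·7 − 36² = 566.
a = (552·7 − 36·77)/566 = 546/283; b = (266·77 − 36·552)/566 = 305/283.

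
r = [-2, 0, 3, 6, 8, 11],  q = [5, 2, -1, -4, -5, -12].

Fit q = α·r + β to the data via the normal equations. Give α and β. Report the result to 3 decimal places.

α = -1.187, β = 2.643

With design matrix X, XᵀX = [[234, 26]; [26, 6]] and Xᵀq = [-209, -15]ᵀ.
Eliminating β: 6·(row 1) − 26·(row 2) gives 728·α = 6·(-209) − 26·(-15) = -864, so α = -108/91.
Then β = ((-15) − 26·(-108/91))/6 = 37/14.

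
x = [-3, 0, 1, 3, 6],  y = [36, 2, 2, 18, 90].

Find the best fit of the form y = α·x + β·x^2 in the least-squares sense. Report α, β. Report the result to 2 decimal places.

With design matrix M, MᵀM = [[55, 217]; [217, 1459]] and Mᵀy = [488, 3728]ᵀ.
Eliminating β: 1459·(row 1) − 217·(row 2) gives 33156·α = 1459·488 − 217·3728 = -96984, so α = -898/307.
Then β = (3728 − 217·(-898/307))/1459 = 918/307.

α = -2.93, β = 2.99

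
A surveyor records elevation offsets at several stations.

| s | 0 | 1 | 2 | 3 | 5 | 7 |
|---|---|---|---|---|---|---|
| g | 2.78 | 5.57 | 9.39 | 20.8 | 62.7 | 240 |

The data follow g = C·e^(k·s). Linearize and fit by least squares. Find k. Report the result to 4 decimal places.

Let Y = ln g. Fitting Y = k·s + ln C by least squares:
Σs = 18.0000, Σ(s)² = 88.0000, Σln g = 17.6334, Σs·ln g = 74.3578.
Normal system: [[88.0000, 18.0000]; [18.0000, 6]]·[k, ln C]ᵀ = [74.3578, 17.6334]ᵀ.
Δ = 88.0000·6 − (18.0000)² = 204.0000; k = (74.3578·6 − 18.0000·17.6334)/204.0000 = 0.63110, ln C = (88.0000·17.6334 − 18.0000·74.3578)/204.0000 = 1.04560.

k = 0.6311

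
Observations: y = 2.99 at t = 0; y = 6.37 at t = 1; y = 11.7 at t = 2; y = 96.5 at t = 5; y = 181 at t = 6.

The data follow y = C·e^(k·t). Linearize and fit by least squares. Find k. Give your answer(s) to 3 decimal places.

k = 0.684

Taking logs, ln y = k·t + ln C, so regress ln y on t.
XᵀX = [[66.0000, 14.0000]; [14.0000, 5]], rhs = [60.8095, 15.1745]ᵀ  (here Σt = 14.0000, Σ(t)² = 66.0000, Σln y = 15.1745, Σt·ln y = 60.8095).
Slope k = (n·Σt·ln y − Σt·Σln y)/(n·Σ(t)² − (Σt)²) = (5·60.8095 − 14.0000·15.1745)/134.0000 = 0.68361; ln C = (Σln y − k·Σt)/n = 1.12078.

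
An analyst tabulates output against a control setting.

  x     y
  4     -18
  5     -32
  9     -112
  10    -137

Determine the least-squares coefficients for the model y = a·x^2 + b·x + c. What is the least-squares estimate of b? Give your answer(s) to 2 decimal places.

b = -4.48

AᵀA·[a, b, c]ᵀ = Aᵀy reads: 17442·a + 1918·b + 222·c = -23860;  1918·a + 222·b + 28·c = -2610;  222·a + 28·b + 4·c = -299.
(Σx^2·x^2 = 17442, Σx^2·x = 1918, Σx^2 = 222, Σx·x = 222, Σx = 28, Σ1 = 4, Σx^2·y = -23860, Σx·y = -2610, Σy = -299.)
Row-reducing yields a = -11/10, b = -583/130, c = 230/13.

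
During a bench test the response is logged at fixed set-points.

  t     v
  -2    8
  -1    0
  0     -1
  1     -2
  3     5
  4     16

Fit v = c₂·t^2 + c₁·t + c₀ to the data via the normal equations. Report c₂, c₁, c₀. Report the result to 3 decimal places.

c₂ = 1.545, c₁ = -1.826, c₀ = -2.129

Compute the Gram sums: Σt^2·t^2 = 355, Σt^2·t = 83, Σt^2 = 31, Σt·t = 31, Σt = 5, Σ1 = 6.
Right-hand side: Σt^2·v = 331, Σt·v = 61, Σv = 26.
Inverting the 3×3 Gram matrix, [c₂, c₁, c₀]ᵀ = [649/420, -767/420, -149/70]ᵀ.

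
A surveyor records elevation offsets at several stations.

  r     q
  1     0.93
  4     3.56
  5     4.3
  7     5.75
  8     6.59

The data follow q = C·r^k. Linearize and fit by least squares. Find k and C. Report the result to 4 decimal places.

Let Y = ln q. Fitting Y = k·ln r + ln C by least squares:
AᵀA = [[12.6227, 7.0211]; [7.0211, 5]], rhs = [11.4325, 6.2906]ᵀ  (here Σln r = 7.0211, Σ(ln r)² = 12.6227, Σln q = 6.2906, Σln r·ln q = 11.4325).
Solving (det = 13.8181): k = 0.94050, ln C = -0.06256, so C = exp(-0.06256) = 0.93936.

k = 0.9405, C = 0.9394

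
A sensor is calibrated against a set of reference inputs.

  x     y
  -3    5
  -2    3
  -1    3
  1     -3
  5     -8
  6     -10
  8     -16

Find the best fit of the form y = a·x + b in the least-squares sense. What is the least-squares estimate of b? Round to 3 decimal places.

b = -0.089

Entries of MᵀM: Σx·x = 140, Σx = 14, Σ1 = 7.
For Mᵀy: Σx·y = -255, Σy = -26.
Normal equations: [[140, 14]; [14, 7]]·[a, b]ᵀ = [-255, -26]ᵀ.
Δ = 140·7 − 14² = 784.
a = ((-255)·7 − 14·(-26))/784 = -29/16; b = (140·(-26) − 14·(-255))/784 = -5/56.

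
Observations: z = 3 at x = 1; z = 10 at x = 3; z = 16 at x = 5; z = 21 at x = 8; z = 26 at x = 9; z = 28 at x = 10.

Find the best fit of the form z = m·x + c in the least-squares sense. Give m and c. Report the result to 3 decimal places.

m = 2.672, c = 1.302

Sums needed: Σx·x = 280, Σx = 36, Σ1 = 6.
For Mᵀz: Σx·z = 795, Σz = 104.
MᵀM·[m, c]ᵀ = Mᵀz becomes [[280, 36]; [36, 6]]·[m, c]ᵀ = [795, 104]ᵀ.
Δ = 280·6 − 36² = 384.
m = (795·6 − 36·104)/384 = 171/64; c = (280·104 − 36·795)/384 = 125/96.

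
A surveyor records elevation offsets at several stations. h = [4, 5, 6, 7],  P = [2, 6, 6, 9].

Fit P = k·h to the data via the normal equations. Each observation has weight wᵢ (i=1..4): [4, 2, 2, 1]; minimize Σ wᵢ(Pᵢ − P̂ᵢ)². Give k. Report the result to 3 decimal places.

k = 0.966

Entries of MᵀWM: Σwᵢ·h·h = 235.
For MᵀWP: Σwᵢ·h·P = 227.
Normal equations: [[235]]·[k]ᵀ = [227]ᵀ.
k = 227/235 = 0.965957.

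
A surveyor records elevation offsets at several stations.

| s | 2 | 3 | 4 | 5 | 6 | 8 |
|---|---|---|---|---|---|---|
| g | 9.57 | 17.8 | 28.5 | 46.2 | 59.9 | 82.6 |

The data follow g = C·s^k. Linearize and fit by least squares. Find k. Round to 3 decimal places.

k = 1.612

With ln gᵢ as the transformed response and ln sᵢ as the regressor:
AᵀA = [[13.7340, 8.6587]; [8.6587, 6]], rhs = [32.0534, 20.8274]ᵀ  (here Σln s = 8.6587, Σ(ln s)² = 13.7340, Σln g = 20.8274, Σln s·ln g = 32.0534).
Δ = 13.7340·6 − (8.6587)² = 7.4309; k = (32.0534·6 − 8.6587·20.8274)/7.4309 = 1.61245, ln C = (13.7340·20.8274 − 8.6587·32.0534)/7.4309 = 1.14428.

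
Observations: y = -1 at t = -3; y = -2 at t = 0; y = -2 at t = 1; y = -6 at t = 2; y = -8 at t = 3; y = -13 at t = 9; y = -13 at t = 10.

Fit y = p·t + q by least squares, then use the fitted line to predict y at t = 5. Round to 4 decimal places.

ŷ = -8.3644

Compute the Gram sums: Σt·t = 204, Σt = 22, Σ1 = 7.
And Σt·y = -282, Σy = -45.
Eliminating q: 7·(row 1) − 22·(row 2) gives 944·p = 7·(-282) − 22·(-45) = -984, so p = -123/118.
Then q = ((-45) − 22·(-123/118))/7 = -186/59.
At t = 5: ŷ = (-123/118)·(5) + (-186/59)·(1) = -987/118.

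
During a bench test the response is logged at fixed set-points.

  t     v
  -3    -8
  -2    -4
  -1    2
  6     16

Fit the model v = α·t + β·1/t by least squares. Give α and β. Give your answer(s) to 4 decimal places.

α = 2.8753, β = -4.4407

Setting ∂/∂α … = 0 gives: 50·α + 4·β = 126;  4·α + (25/18)·β = 16/3.
(Σt·t = 50, Σt·1/t = 4, Σ1/t·1/t = 25/18, Σt·v = 126, Σ1/t·v = 16/3.)
Eliminating β: (25/18)·(row 1) − 4·(row 2) gives (481/9)·α = (25/18)·126 − 4·(16/3) = 461/3, so α = 1383/481.
Then β = ((16/3) − 4·(1383/481))/(25/18) = -2136/481.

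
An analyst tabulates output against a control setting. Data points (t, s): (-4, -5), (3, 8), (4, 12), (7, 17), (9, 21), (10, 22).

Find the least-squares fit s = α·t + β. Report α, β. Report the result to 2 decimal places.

α = 1.97, β = 2.99

Forming XᵀX = [[271, 29]; [29, 6]] and Xᵀs = [620, 75]ᵀ gives XᵀX·[α, β]ᵀ = Xᵀs.
det = 271·6 − 29² = 785.
α = (620·6 − 29·75)/785 = 309/157; β = (271·75 − 29·620)/785 = 469/157.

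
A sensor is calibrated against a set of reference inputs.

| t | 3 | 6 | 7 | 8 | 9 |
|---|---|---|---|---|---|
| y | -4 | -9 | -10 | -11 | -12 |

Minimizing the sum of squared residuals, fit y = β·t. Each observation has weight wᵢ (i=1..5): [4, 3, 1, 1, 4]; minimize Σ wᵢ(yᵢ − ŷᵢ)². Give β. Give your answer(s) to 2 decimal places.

XᵀWX·[β]ᵀ = XᵀWy reads: 581·β = -800.
(Σwᵢ·t·t = 581, Σwᵢ·t·y = -800.)
β = (-800)/581 = -1.37694.

β = -1.38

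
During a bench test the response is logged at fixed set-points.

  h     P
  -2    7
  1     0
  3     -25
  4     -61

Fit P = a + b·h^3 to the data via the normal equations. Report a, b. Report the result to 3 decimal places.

AᵀA·[a, b]ᵀ = AᵀP reads: 4·a + 84·b = -79;  84·a + 4890·b = -4635.
(Σ1 = 4, Σh^3 = 84, Σh^3·h^3 = 4890, ΣP = -79, Σh^3·P = -4635.)
Eliminating b: 4890·(row 1) − 84·(row 2) gives 12504·a = 4890·(-79) − 84·(-4635) = 3030, so a = 505/2084.
Then b = ((-4635) − 84·(505/2084))/4890 = -496/521.

a = 0.242, b = -0.952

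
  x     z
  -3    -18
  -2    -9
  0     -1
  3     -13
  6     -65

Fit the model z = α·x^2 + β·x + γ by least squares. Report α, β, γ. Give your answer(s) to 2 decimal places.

α = -1.92, β = 0.69, γ = 0.50

Normal-equation sums: Σx^2·x^2 = 1474, Σx^2·x = 208, Σx^2 = 58, Σx·x = 58, Σx = 4, Σ1 = 5.
For Aᵀz: Σx^2·z = -2655, Σx·z = -357, Σz = -106.
Solving the 3×3 system (Gaussian elimination) gives α = -9479/4942, β = 3405/4942, γ = 1231/2471.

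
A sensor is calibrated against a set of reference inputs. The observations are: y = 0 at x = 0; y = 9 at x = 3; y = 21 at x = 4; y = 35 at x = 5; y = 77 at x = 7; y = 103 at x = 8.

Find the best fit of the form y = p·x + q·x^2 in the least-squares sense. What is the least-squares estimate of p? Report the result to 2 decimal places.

p = -2.69

With design matrix A, AᵀA = [[163, 1071]; [1071, 7459]] and Aᵀy = [1649, 11657]ᵀ.
Δ = 163·7459 − 1071² = 68776.
p = (1649·7459 − 1071·11657)/68776 = -46189/17194; q = (163·11657 − 1071·1649)/68776 = 33503/17194.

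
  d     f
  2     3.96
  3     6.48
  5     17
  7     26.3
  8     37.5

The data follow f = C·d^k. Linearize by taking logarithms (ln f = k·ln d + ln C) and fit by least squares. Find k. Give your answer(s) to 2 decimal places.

k = 1.62

With ln fᵢ as the transformed response and ln dᵢ as the regressor:
Σln d = 7.4265, Σ(ln d)² = 12.3883, Σln f = 12.9721, Σln d·ln f = 21.4657.
Normal system: [[12.3883, 7.4265]; [7.4265, 5]]·[k, ln C]ᵀ = [21.4657, 12.9721]ᵀ.
Slope k = (n·Σln d·ln f − Σln d·Σln f)/(n·Σ(ln d)² − (Σln d)²) = (5·21.4657 − 7.4265·12.9721)/6.7880 = 1.61913; ln C = (Σln f − k·Σln d)/n = 0.18951.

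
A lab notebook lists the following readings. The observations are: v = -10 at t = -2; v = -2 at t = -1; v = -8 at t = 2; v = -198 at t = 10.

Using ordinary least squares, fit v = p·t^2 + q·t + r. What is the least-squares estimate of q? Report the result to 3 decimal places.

q = 0.422

With design matrix X, XᵀX = [[10033, 999, 109]; [999, 109, 9]; [109, 9, 4]] and Xᵀv = [-19874, -1974, -218]ᵀ.
Row-reducing yields p = -3947/1956, q = 1377/3260, r = -2263/4890.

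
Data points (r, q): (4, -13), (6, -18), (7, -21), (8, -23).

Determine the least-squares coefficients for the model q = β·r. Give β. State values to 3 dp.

MᵀM·[β]ᵀ = Mᵀq reads: 165·β = -491.
β = (-491)/165 = -2.97576.

β = -2.976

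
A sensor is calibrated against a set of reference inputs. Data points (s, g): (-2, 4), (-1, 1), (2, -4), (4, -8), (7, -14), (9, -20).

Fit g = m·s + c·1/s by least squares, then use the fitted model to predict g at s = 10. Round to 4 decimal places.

Forming AᵀA = [[155, 6]; [6, 101305/63504]] and Aᵀg = [-327, -101/9]ᵀ gives AᵀA·[m, c]ᵀ = Aᵀg.
Δ = 155·(101305/63504) − 6² = 13416131/63504.
m = ((-327)·(101305/63504) − 6·(-101/9))/(13416131/63504) = -28850799/13416131; c = (155·(-101/9) − 6·(-327))/(13416131/63504) = 14133168/13416131.
At s = 10: ĝ = (-28850799/13416131)·(10) + (14133168/13416131)·(1/10) = -1435473366/67080655.

ĝ = -21.3992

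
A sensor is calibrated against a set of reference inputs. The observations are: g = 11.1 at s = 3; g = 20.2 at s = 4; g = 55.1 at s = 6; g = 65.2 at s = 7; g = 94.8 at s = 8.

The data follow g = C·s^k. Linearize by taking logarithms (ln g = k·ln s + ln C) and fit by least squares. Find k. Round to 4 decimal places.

k = 2.1810

Linearized form: ln g = k·ln s + ln C. From the 5 transformed points,
Σln s = 8.3020, Σ(ln s)² = 14.4498, Σln g = 18.1510, Σln s·ln g = 31.5886.
Equations: 14.4498·k + 8.3020·ln C = 31.5886;  8.3020·k + 5·ln C = 18.1510.
Δ = 14.4498·5 − (8.3020)² = 3.3255; k = (31.5886·5 − 8.3020·18.1510)/3.3255 = 2.18100, ln C = (14.4498·18.1510 − 8.3020·31.5886)/3.3255 = 0.00886.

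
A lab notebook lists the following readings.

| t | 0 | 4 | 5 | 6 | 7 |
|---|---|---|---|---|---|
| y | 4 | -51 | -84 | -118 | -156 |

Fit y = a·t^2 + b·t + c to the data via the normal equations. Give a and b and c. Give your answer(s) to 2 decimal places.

Setting ∂/∂a … = 0 gives: 4578·a + 748·b + 126·c = -14808;  748·a + 126·b + 22·c = -2424;  126·a + 22·b + 5·c = -405.
Row-reducing yields a = -12609/4351, b = -12063/4351, c = 18393/4351.

a = -2.90, b = -2.77, c = 4.23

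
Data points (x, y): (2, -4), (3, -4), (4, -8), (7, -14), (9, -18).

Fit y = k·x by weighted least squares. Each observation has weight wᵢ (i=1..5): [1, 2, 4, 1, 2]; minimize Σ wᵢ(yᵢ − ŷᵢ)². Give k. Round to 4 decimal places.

Normal-equation sums: Σwᵢ·x·x = 297.
And Σwᵢ·x·y = -582.
AᵀWA·[k]ᵀ = AᵀWy becomes [[297]]·[k]ᵀ = [-582]ᵀ.
Hence k = -582 / 297 ≈ -1.9596.

k = -1.9596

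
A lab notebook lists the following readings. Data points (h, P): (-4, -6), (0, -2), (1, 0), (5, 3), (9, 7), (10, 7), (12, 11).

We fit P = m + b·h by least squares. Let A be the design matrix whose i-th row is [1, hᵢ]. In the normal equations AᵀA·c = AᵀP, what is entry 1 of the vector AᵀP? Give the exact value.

Entry 1 ↔ basis 1, so (AᵀP)_{1} = Σᵢ Pᵢ = (1)·(-6) + (1)·(-2) + (1)·(0) + (1)·(3) + (1)·(7) + (1)·(7) + (1)·(11) = 20.

20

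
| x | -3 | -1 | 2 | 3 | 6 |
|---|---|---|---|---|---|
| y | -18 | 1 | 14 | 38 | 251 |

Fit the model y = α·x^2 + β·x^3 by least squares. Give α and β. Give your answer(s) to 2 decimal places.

From the data, Σx^2·x^2 = 1475, Σx^2·x^3 = 7807, Σx^3·x^3 = 48179.
For Aᵀy: Σx^2·y = 9273, Σx^3·y = 55839.
AᵀA·[α, β]ᵀ = Aᵀy becomes [[1475, 7807]; [7807, 48179]]·[α, β]ᵀ = [9273, 55839]ᵀ.
det = 1475·48179 − 7807² = 10114776.
α = (9273·48179 − 7807·55839)/10114776 = 1804799/1685796; β = (1475·55839 − 7807·9273)/10114776 = 1661369/1685796.

α = 1.07, β = 0.99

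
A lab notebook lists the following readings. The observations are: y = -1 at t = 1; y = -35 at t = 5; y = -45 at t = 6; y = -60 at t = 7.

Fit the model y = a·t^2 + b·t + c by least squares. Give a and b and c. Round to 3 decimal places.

a = -0.720, b = -3.988, c = 3.659

Normal-equation sums: Σt^2·t^2 = 4323, Σt^2·t = 685, Σt^2 = 111, Σt·t = 111, Σt = 19, Σ1 = 4.
Moment sums: Σt^2·y = -5436, Σt·y = -866, Σy = -141.
Solving the 3×3 system (Gaussian elimination) gives a = -59/82, b = -327/82, c = 150/41.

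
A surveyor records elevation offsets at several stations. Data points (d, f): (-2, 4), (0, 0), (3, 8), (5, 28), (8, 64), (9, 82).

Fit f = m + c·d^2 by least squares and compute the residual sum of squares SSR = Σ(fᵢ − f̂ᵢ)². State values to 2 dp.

SSR = 8.97

The normal equations are: 6·m + 183·c = 186;  183·m + 11379·c = 11526.
(Σ1 = 6, Σd^2 = 183, Σd^2·d^2 = 11379, Σf = 186, Σd^2·f = 11526.)
Δ = 6·11379 − 183² = 34785.
m = (186·11379 − 183·11526)/34785 = 804/3865; c = (6·11526 − 183·186)/34785 = 3902/3865.
Residuals: -952/3865, -804/3865, -5002/3865, 9866/3865, -3172/3865, 64/3865; SSR = 34664/3865.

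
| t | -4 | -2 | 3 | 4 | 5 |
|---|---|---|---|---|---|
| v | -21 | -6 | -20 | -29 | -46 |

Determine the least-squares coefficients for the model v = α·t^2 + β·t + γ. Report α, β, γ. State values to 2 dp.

α = -1.47, β = -1.20, γ = -2.34

The normal system AᵀA·[α, β, γ]ᵀ = Aᵀv is [[1234, 144, 70]; [144, 70, 6]; [70, 6, 5]]·[α, β, γ]ᵀ = [-2154, -310, -122]ᵀ.
Solving the 3×3 system (Gaussian elimination) gives α = -22741/15439, β = -18493/15439, γ = -36146/15439.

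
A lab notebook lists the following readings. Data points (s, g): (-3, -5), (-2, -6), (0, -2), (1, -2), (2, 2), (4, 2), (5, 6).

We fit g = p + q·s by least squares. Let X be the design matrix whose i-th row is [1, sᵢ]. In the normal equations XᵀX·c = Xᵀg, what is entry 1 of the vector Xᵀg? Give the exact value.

-5

Entry 1 ↔ basis 1, so (Xᵀg)_{1} = Σᵢ gᵢ = (1)·(-5) + (1)·(-6) + (1)·(-2) + (1)·(-2) + (1)·(2) + (1)·(2) + (1)·(6) = -5.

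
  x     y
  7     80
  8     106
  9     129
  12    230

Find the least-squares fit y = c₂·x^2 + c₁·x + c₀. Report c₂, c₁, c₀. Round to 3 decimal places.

c₂ = 1.677, c₁ = -2.052, c₀ = 13.033

Normal-equation sums: Σx^2·x^2 = 33794, Σx^2·x = 3312, Σx^2 = 338, Σx·x = 338, Σx = 36, Σ1 = 4.
For Mᵀy: Σx^2·y = 54273, Σx·y = 5329, Σy = 545.
Normal equations: [[33794, 3312, 338]; [3312, 338, 36]; [338, 36, 4]]·[c₂, c₁, c₀]ᵀ = [54273, 5329, 545]ᵀ.
Solving the 3×3 system (Gaussian elimination) gives c₂ = 607/362, c₁ = -743/362, c₀ = 2359/181.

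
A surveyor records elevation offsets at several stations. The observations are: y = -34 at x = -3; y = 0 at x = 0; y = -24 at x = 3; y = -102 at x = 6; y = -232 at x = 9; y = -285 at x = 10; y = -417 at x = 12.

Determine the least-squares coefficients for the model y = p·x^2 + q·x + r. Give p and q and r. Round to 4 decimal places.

p = -3.0112, q = 1.5617, r = -1.5040

From the data, Σx^2·x^2 = 38755, Σx^2·x = 3673, Σx^2 = 379, Σx·x = 379, Σx = 37, Σ1 = 7.
For Mᵀy: Σx^2·y = -111534, Σx·y = -10524, Σy = -1094.
So MᵀM·[p, q, r]ᵀ = Mᵀy: [[38755, 3673, 379]; [3673, 379, 37]; [379, 37, 7]]·[p, q, r]ᵀ = [-111534, -10524, -1094]ᵀ.
Row-reducing yields p = -81511/27069, q = 28183/18046, r = -81421/54138.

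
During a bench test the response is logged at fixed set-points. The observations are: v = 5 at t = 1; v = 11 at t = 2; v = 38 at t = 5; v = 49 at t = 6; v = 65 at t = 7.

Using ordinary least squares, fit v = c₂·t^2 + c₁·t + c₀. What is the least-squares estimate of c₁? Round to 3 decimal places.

c₁ = 2.677

Normal-equation sums: Σt^2·t^2 = 4339, Σt^2·t = 693, Σt^2 = 115, Σt·t = 115, Σt = 21, Σ1 = 5.
And Σt^2·v = 5948, Σt·v = 966, Σv = 168.
AᵀA·[c₂, c₁, c₀]ᵀ = Aᵀv becomes [[4339, 693, 115]; [693, 115, 21]; [115, 21, 5]]·[c₂, c₁, c₀]ᵀ = [5948, 966, 168]ᵀ.
Row-reducing yields c₂ = 1459/1624, c₁ = 621/232, c₀ = 344/203.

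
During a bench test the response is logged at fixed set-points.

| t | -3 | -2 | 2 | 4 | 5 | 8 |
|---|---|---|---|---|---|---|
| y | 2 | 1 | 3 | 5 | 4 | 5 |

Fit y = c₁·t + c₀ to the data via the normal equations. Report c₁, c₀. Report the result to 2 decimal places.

c₁ = 0.35, c₀ = 2.51

Entries of AᵀA: Σt·t = 122, Σt = 14, Σ1 = 6.
Right-hand side: Σt·y = 78, Σy = 20.
So AᵀA·[c₁, c₀]ᵀ = Aᵀy: [[122, 14]; [14, 6]]·[c₁, c₀]ᵀ = [78, 20]ᵀ.
det = 122·6 − 14² = 536.
c₁ = (78·6 − 14·20)/536 = 47/134; c₀ = (122·20 − 14·78)/536 = 337/134.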